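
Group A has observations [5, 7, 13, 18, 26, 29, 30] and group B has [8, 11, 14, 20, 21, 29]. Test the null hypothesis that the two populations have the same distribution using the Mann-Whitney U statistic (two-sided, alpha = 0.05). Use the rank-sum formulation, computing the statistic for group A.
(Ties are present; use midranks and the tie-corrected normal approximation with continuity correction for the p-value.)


Step 1: Combine and sort all 13 observations; assign midranks.
sorted (value, group): (5,X), (7,X), (8,Y), (11,Y), (13,X), (14,Y), (18,X), (20,Y), (21,Y), (26,X), (29,X), (29,Y), (30,X)
ranks: 5->1, 7->2, 8->3, 11->4, 13->5, 14->6, 18->7, 20->8, 21->9, 26->10, 29->11.5, 29->11.5, 30->13
Step 2: Rank sum for X: R1 = 1 + 2 + 5 + 7 + 10 + 11.5 + 13 = 49.5.
Step 3: U_X = R1 - n1(n1+1)/2 = 49.5 - 7*8/2 = 49.5 - 28 = 21.5.
       U_Y = n1*n2 - U_X = 42 - 21.5 = 20.5.
Step 4: Ties are present, so use the tie-corrected normal approximation (with continuity correction) for the p-value.
Step 5: p-value = 1.000000; compare to alpha = 0.05. fail to reject H0.

U_X = 21.5, p = 1.000000, fail to reject H0 at alpha = 0.05.


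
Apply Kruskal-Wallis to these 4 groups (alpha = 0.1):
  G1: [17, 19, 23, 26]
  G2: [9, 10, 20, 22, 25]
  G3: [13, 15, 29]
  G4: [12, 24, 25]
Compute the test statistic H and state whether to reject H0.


Step 1: Combine all N = 15 observations and assign midranks.
sorted (value, group, rank): (9,G2,1), (10,G2,2), (12,G4,3), (13,G3,4), (15,G3,5), (17,G1,6), (19,G1,7), (20,G2,8), (22,G2,9), (23,G1,10), (24,G4,11), (25,G2,12.5), (25,G4,12.5), (26,G1,14), (29,G3,15)
Step 2: Sum ranks within each group.
R_1 = 37 (n_1 = 4)
R_2 = 32.5 (n_2 = 5)
R_3 = 24 (n_3 = 3)
R_4 = 26.5 (n_4 = 3)
Step 3: H = 12/(N(N+1)) * sum(R_i^2/n_i) - 3(N+1)
     = 12/(15*16) * (37^2/4 + 32.5^2/5 + 24^2/3 + 26.5^2/3) - 3*16
     = 0.050000 * 979.583 - 48
     = 0.979167.
Step 4: Ties present; correction factor C = 1 - 6/(15^3 - 15) = 0.998214. Corrected H = 0.979167 / 0.998214 = 0.980918.
Step 5: Under H0, H ~ chi^2(3); p-value = 0.805869.
Step 6: alpha = 0.1. fail to reject H0.

H = 0.9809, df = 3, p = 0.805869, fail to reject H0.


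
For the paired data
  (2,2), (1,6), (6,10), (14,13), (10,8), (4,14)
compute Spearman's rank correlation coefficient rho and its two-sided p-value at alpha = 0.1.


Step 1: Rank x and y separately (midranks; no ties here).
rank(x): 2->2, 1->1, 6->4, 14->6, 10->5, 4->3
rank(y): 2->1, 6->2, 10->4, 13->5, 8->3, 14->6
Step 2: d_i = R_x(i) - R_y(i); compute d_i^2.
  (2-1)^2=1, (1-2)^2=1, (4-4)^2=0, (6-5)^2=1, (5-3)^2=4, (3-6)^2=9
sum(d^2) = 16.
Step 3: rho = 1 - 6*16 / (6*(6^2 - 1)) = 1 - 96/210 = 0.542857.
Step 4: Under H0, t = rho * sqrt((n-2)/(1-rho^2)) = 1.2928 ~ t(4).
Step 5: Two-sided p-value from the t-distribution with 4 df = 0.265703.
Step 6: alpha = 0.1. fail to reject H0.

rho = 0.5429, p = 0.265703, fail to reject H0 at alpha = 0.1.


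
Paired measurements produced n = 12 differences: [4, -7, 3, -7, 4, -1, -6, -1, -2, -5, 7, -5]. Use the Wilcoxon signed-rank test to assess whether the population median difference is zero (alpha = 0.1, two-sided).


Step 1: Drop any zero differences (none here) and take |d_i|.
|d| = [4, 7, 3, 7, 4, 1, 6, 1, 2, 5, 7, 5]
Step 2: Midrank |d_i| (ties get averaged ranks).
ranks: |4|->5.5, |7|->11, |3|->4, |7|->11, |4|->5.5, |1|->1.5, |6|->9, |1|->1.5, |2|->3, |5|->7.5, |7|->11, |5|->7.5
Step 3: Attach original signs; sum ranks with positive sign and with negative sign.
W+ = 5.5 + 4 + 5.5 + 11 = 26
W- = 11 + 11 + 1.5 + 9 + 1.5 + 3 + 7.5 + 7.5 = 52
(Check: W+ + W- = 78 should equal n(n+1)/2 = 78.)
Step 4: Test statistic W = min(W+, W-) = 26.
Step 5: Ties in |d|, so use the tie-corrected normal approximation.
        E[W] = n(n+1)/4 = 12*13/4 = 39.
        Tie groups: |d|=1 (t=2), |d|=4 (t=2), |d|=5 (t=2), |d|=7 (t=3); sum(t^3 - t) = 42.
        Var[W] = n(n+1)(2n+1)/24 - sum(t^3-t)/48 = 3900/24 - 42/48 = 161.625.
        z = (W - E[W]) / sqrt(Var[W]) = (26 - 39) / 12.7132 = -1.0226.
        Two-sided p = 2*Phi(z) = 0.306516.
Step 6: alpha = 0.1. fail to reject H0.

W+ = 26, W- = 52, W = min = 26, p = 0.306516, fail to reject H0.


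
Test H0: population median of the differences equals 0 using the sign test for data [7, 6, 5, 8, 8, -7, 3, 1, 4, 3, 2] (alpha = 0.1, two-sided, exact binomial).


Step 1: Discard zero differences. Original n = 11; n_eff = number of nonzero differences = 11.
Nonzero differences (with sign): +7, +6, +5, +8, +8, -7, +3, +1, +4, +3, +2
Step 2: Count signs: positive = 10, negative = 1.
Step 3: Under H0: P(positive) = 0.5, so the number of positives S ~ Bin(11, 0.5).
Step 4: Two-sided exact p-value = sum of Bin(11,0.5) probabilities at or below the observed probability = 0.011719.
Step 5: alpha = 0.1. reject H0.

n_eff = 11, pos = 10, neg = 1, p = 0.011719, reject H0.


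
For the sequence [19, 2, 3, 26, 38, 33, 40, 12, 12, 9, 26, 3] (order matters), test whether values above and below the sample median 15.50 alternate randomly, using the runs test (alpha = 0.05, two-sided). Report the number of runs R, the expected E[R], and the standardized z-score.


Step 1: Compute median = 15.50; label A = above, B = below.
Labels in order: ABBAAAABBBAB  (n_A = 6, n_B = 6)
Step 2: Count runs R = 6.
Step 3: Under H0 (random ordering), E[R] = 2*n_A*n_B/(n_A+n_B) + 1 = 2*6*6/12 + 1 = 7.0000.
        Var[R] = 2*n_A*n_B*(2*n_A*n_B - n_A - n_B) / ((n_A+n_B)^2 * (n_A+n_B-1)) = 4320/1584 = 2.7273.
        SD[R] = 1.6514.
Step 4: Continuity-corrected z = (R + 0.5 - E[R]) / SD[R] = (6 + 0.5 - 7.0000) / 1.6514 = -0.3028.
Step 5: Two-sided p-value via normal approximation = 2*(1 - Phi(|z|)) = 0.762069.
Step 6: alpha = 0.05. fail to reject H0.

R = 6, z = -0.3028, p = 0.762069, fail to reject H0.


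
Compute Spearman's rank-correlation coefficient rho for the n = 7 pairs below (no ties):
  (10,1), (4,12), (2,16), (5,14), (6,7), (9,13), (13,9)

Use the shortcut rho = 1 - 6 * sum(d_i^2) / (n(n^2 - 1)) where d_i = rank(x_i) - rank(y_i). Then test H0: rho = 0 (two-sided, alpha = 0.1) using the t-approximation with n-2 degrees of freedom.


Step 1: Rank x and y separately (midranks; no ties here).
rank(x): 10->6, 4->2, 2->1, 5->3, 6->4, 9->5, 13->7
rank(y): 1->1, 12->4, 16->7, 14->6, 7->2, 13->5, 9->3
Step 2: d_i = R_x(i) - R_y(i); compute d_i^2.
  (6-1)^2=25, (2-4)^2=4, (1-7)^2=36, (3-6)^2=9, (4-2)^2=4, (5-5)^2=0, (7-3)^2=16
sum(d^2) = 94.
Step 3: rho = 1 - 6*94 / (7*(7^2 - 1)) = 1 - 564/336 = -0.678571.
Step 4: Under H0, t = rho * sqrt((n-2)/(1-rho^2)) = -2.0657 ~ t(5).
Step 5: Two-sided p-value from the t-distribution with 5 df = 0.093750.
Step 6: alpha = 0.1. reject H0.

rho = -0.6786, p = 0.093750, reject H0 at alpha = 0.1.


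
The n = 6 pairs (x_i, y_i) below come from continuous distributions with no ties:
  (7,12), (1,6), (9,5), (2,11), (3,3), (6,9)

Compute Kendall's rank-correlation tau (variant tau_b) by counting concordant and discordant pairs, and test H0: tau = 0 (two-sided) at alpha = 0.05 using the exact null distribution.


Step 1: Enumerate the 15 unordered pairs (i,j) with i<j and classify each by sign(x_j-x_i) * sign(y_j-y_i).
  (1,2):dx=-6,dy=-6->C; (1,3):dx=+2,dy=-7->D; (1,4):dx=-5,dy=-1->C; (1,5):dx=-4,dy=-9->C
  (1,6):dx=-1,dy=-3->C; (2,3):dx=+8,dy=-1->D; (2,4):dx=+1,dy=+5->C; (2,5):dx=+2,dy=-3->D
  (2,6):dx=+5,dy=+3->C; (3,4):dx=-7,dy=+6->D; (3,5):dx=-6,dy=-2->C; (3,6):dx=-3,dy=+4->D
  (4,5):dx=+1,dy=-8->D; (4,6):dx=+4,dy=-2->D; (5,6):dx=+3,dy=+6->C
Step 2: C = 8, D = 7, total pairs = 15.
Step 3: tau = (C - D)/(n(n-1)/2) = (8 - 7)/15 = 0.066667.
Step 4: Exact two-sided p-value (enumerate n! = 720 permutations of y under H0): p = 1.000000.
Step 5: alpha = 0.05. fail to reject H0.

tau_b = 0.0667 (C=8, D=7), p = 1.000000, fail to reject H0.


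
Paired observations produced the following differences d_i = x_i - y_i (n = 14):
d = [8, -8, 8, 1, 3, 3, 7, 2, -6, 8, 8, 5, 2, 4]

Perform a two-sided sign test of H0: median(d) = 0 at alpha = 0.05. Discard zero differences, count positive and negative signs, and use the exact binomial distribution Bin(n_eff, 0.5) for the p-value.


Step 1: Discard zero differences. Original n = 14; n_eff = number of nonzero differences = 14.
Nonzero differences (with sign): +8, -8, +8, +1, +3, +3, +7, +2, -6, +8, +8, +5, +2, +4
Step 2: Count signs: positive = 12, negative = 2.
Step 3: Under H0: P(positive) = 0.5, so the number of positives S ~ Bin(14, 0.5).
Step 4: Two-sided exact p-value = sum of Bin(14,0.5) probabilities at or below the observed probability = 0.012939.
Step 5: alpha = 0.05. reject H0.

n_eff = 14, pos = 12, neg = 2, p = 0.012939, reject H0.


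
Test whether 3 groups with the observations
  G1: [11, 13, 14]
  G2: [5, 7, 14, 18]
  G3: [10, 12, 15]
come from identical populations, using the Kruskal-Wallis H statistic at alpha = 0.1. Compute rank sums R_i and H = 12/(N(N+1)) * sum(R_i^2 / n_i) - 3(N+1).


Step 1: Combine all N = 10 observations and assign midranks.
sorted (value, group, rank): (5,G2,1), (7,G2,2), (10,G3,3), (11,G1,4), (12,G3,5), (13,G1,6), (14,G1,7.5), (14,G2,7.5), (15,G3,9), (18,G2,10)
Step 2: Sum ranks within each group.
R_1 = 17.5 (n_1 = 3)
R_2 = 20.5 (n_2 = 4)
R_3 = 17 (n_3 = 3)
Step 3: H = 12/(N(N+1)) * sum(R_i^2/n_i) - 3(N+1)
     = 12/(10*11) * (17.5^2/3 + 20.5^2/4 + 17^2/3) - 3*11
     = 0.109091 * 303.479 - 33
     = 0.106818.
Step 4: Ties present; correction factor C = 1 - 6/(10^3 - 10) = 0.993939. Corrected H = 0.106818 / 0.993939 = 0.107470.
Step 5: Under H0, H ~ chi^2(2); p-value = 0.947683.
Step 6: alpha = 0.1. fail to reject H0.

H = 0.1075, df = 2, p = 0.947683, fail to reject H0.


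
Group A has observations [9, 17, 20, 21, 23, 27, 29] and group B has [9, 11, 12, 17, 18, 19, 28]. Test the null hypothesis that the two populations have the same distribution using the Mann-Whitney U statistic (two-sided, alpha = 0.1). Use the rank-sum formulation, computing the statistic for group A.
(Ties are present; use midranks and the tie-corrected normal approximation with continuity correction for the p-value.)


Step 1: Combine and sort all 14 observations; assign midranks.
sorted (value, group): (9,X), (9,Y), (11,Y), (12,Y), (17,X), (17,Y), (18,Y), (19,Y), (20,X), (21,X), (23,X), (27,X), (28,Y), (29,X)
ranks: 9->1.5, 9->1.5, 11->3, 12->4, 17->5.5, 17->5.5, 18->7, 19->8, 20->9, 21->10, 23->11, 27->12, 28->13, 29->14
Step 2: Rank sum for X: R1 = 1.5 + 5.5 + 9 + 10 + 11 + 12 + 14 = 63.
Step 3: U_X = R1 - n1(n1+1)/2 = 63 - 7*8/2 = 63 - 28 = 35.
       U_Y = n1*n2 - U_X = 49 - 35 = 14.
Step 4: Ties are present, so use the tie-corrected normal approximation (with continuity correction) for the p-value.
Step 5: p-value = 0.200345; compare to alpha = 0.1. fail to reject H0.

U_X = 35, p = 0.200345, fail to reject H0 at alpha = 0.1.


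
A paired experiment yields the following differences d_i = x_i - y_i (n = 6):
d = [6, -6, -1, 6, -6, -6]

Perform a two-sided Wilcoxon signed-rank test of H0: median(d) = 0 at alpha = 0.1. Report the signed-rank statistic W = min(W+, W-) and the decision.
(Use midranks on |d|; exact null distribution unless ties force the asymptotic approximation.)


Step 1: Drop any zero differences (none here) and take |d_i|.
|d| = [6, 6, 1, 6, 6, 6]
Step 2: Midrank |d_i| (ties get averaged ranks).
ranks: |6|->4, |6|->4, |1|->1, |6|->4, |6|->4, |6|->4
Step 3: Attach original signs; sum ranks with positive sign and with negative sign.
W+ = 4 + 4 = 8
W- = 4 + 1 + 4 + 4 = 13
(Check: W+ + W- = 21 should equal n(n+1)/2 = 21.)
Step 4: Test statistic W = min(W+, W-) = 8.
Step 5: Ties in |d|, so use the tie-corrected normal approximation.
        E[W] = n(n+1)/4 = 6*7/4 = 10.5.
        Tie groups: |d|=6 (t=5); sum(t^3 - t) = 120.
        Var[W] = n(n+1)(2n+1)/24 - sum(t^3-t)/48 = 546/24 - 120/48 = 20.25.
        z = (W - E[W]) / sqrt(Var[W]) = (8 - 10.5) / 4.5000 = -0.5556.
        Two-sided p = 2*Phi(z) = 0.578515.
Step 6: alpha = 0.1. fail to reject H0.

W+ = 8, W- = 13, W = min = 8, p = 0.578515, fail to reject H0.


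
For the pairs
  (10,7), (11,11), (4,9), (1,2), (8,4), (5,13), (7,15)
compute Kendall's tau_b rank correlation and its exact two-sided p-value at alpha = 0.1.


Step 1: Enumerate the 21 unordered pairs (i,j) with i<j and classify each by sign(x_j-x_i) * sign(y_j-y_i).
  (1,2):dx=+1,dy=+4->C; (1,3):dx=-6,dy=+2->D; (1,4):dx=-9,dy=-5->C; (1,5):dx=-2,dy=-3->C
  (1,6):dx=-5,dy=+6->D; (1,7):dx=-3,dy=+8->D; (2,3):dx=-7,dy=-2->C; (2,4):dx=-10,dy=-9->C
  (2,5):dx=-3,dy=-7->C; (2,6):dx=-6,dy=+2->D; (2,7):dx=-4,dy=+4->D; (3,4):dx=-3,dy=-7->C
  (3,5):dx=+4,dy=-5->D; (3,6):dx=+1,dy=+4->C; (3,7):dx=+3,dy=+6->C; (4,5):dx=+7,dy=+2->C
  (4,6):dx=+4,dy=+11->C; (4,7):dx=+6,dy=+13->C; (5,6):dx=-3,dy=+9->D; (5,7):dx=-1,dy=+11->D
  (6,7):dx=+2,dy=+2->C
Step 2: C = 13, D = 8, total pairs = 21.
Step 3: tau = (C - D)/(n(n-1)/2) = (13 - 8)/21 = 0.238095.
Step 4: Exact two-sided p-value (enumerate n! = 5040 permutations of y under H0): p = 0.561905.
Step 5: alpha = 0.1. fail to reject H0.

tau_b = 0.2381 (C=13, D=8), p = 0.561905, fail to reject H0.


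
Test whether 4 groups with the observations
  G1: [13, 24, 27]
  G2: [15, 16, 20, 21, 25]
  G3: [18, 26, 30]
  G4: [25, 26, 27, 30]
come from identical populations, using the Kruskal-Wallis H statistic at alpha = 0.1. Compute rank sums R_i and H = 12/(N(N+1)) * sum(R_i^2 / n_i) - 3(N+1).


Step 1: Combine all N = 15 observations and assign midranks.
sorted (value, group, rank): (13,G1,1), (15,G2,2), (16,G2,3), (18,G3,4), (20,G2,5), (21,G2,6), (24,G1,7), (25,G2,8.5), (25,G4,8.5), (26,G3,10.5), (26,G4,10.5), (27,G1,12.5), (27,G4,12.5), (30,G3,14.5), (30,G4,14.5)
Step 2: Sum ranks within each group.
R_1 = 20.5 (n_1 = 3)
R_2 = 24.5 (n_2 = 5)
R_3 = 29 (n_3 = 3)
R_4 = 46 (n_4 = 4)
Step 3: H = 12/(N(N+1)) * sum(R_i^2/n_i) - 3(N+1)
     = 12/(15*16) * (20.5^2/3 + 24.5^2/5 + 29^2/3 + 46^2/4) - 3*16
     = 0.050000 * 1069.47 - 48
     = 5.473333.
Step 4: Ties present; correction factor C = 1 - 24/(15^3 - 15) = 0.992857. Corrected H = 5.473333 / 0.992857 = 5.512710.
Step 5: Under H0, H ~ chi^2(3); p-value = 0.137880.
Step 6: alpha = 0.1. fail to reject H0.

H = 5.5127, df = 3, p = 0.137880, fail to reject H0.


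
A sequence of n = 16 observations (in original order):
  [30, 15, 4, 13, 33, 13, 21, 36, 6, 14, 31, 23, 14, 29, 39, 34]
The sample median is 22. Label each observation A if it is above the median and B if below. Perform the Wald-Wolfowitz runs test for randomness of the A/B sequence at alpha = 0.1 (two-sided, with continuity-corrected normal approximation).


Step 1: Compute median = 22; label A = above, B = below.
Labels in order: ABBBABBABBAABAAA  (n_A = 8, n_B = 8)
Step 2: Count runs R = 9.
Step 3: Under H0 (random ordering), E[R] = 2*n_A*n_B/(n_A+n_B) + 1 = 2*8*8/16 + 1 = 9.0000.
        Var[R] = 2*n_A*n_B*(2*n_A*n_B - n_A - n_B) / ((n_A+n_B)^2 * (n_A+n_B-1)) = 14336/3840 = 3.7333.
        SD[R] = 1.9322.
Step 4: R = E[R], so z = 0 with no continuity correction.
Step 5: Two-sided p-value via normal approximation = 2*(1 - Phi(|z|)) = 1.000000.
Step 6: alpha = 0.1. fail to reject H0.

R = 9, z = 0.0000, p = 1.000000, fail to reject H0.


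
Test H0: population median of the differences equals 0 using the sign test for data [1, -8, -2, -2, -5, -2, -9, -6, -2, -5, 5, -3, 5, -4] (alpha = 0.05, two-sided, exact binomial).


Step 1: Discard zero differences. Original n = 14; n_eff = number of nonzero differences = 14.
Nonzero differences (with sign): +1, -8, -2, -2, -5, -2, -9, -6, -2, -5, +5, -3, +5, -4
Step 2: Count signs: positive = 3, negative = 11.
Step 3: Under H0: P(positive) = 0.5, so the number of positives S ~ Bin(14, 0.5).
Step 4: Two-sided exact p-value = sum of Bin(14,0.5) probabilities at or below the observed probability = 0.057373.
Step 5: alpha = 0.05. fail to reject H0.

n_eff = 14, pos = 3, neg = 11, p = 0.057373, fail to reject H0.


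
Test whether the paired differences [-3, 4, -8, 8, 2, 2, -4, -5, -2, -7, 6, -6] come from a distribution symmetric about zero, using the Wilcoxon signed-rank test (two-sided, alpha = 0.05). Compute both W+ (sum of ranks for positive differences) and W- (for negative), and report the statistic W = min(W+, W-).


Step 1: Drop any zero differences (none here) and take |d_i|.
|d| = [3, 4, 8, 8, 2, 2, 4, 5, 2, 7, 6, 6]
Step 2: Midrank |d_i| (ties get averaged ranks).
ranks: |3|->4, |4|->5.5, |8|->11.5, |8|->11.5, |2|->2, |2|->2, |4|->5.5, |5|->7, |2|->2, |7|->10, |6|->8.5, |6|->8.5
Step 3: Attach original signs; sum ranks with positive sign and with negative sign.
W+ = 5.5 + 11.5 + 2 + 2 + 8.5 = 29.5
W- = 4 + 11.5 + 5.5 + 7 + 2 + 10 + 8.5 = 48.5
(Check: W+ + W- = 78 should equal n(n+1)/2 = 78.)
Step 4: Test statistic W = min(W+, W-) = 29.5.
Step 5: Ties in |d|, so use the tie-corrected normal approximation.
        E[W] = n(n+1)/4 = 12*13/4 = 39.
        Tie groups: |d|=2 (t=3), |d|=4 (t=2), |d|=6 (t=2), |d|=8 (t=2); sum(t^3 - t) = 42.
        Var[W] = n(n+1)(2n+1)/24 - sum(t^3-t)/48 = 3900/24 - 42/48 = 161.625.
        z = (W - E[W]) / sqrt(Var[W]) = (29.5 - 39) / 12.7132 = -0.7473.
        Two-sided p = 2*Phi(z) = 0.454909.
Step 6: alpha = 0.05. fail to reject H0.

W+ = 29.5, W- = 48.5, W = min = 29.5, p = 0.454909, fail to reject H0.


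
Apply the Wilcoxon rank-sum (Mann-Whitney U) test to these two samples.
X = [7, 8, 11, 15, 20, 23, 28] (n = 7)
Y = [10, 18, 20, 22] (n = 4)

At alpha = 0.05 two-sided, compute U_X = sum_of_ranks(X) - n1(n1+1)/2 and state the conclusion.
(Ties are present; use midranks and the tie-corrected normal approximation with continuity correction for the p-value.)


Step 1: Combine and sort all 11 observations; assign midranks.
sorted (value, group): (7,X), (8,X), (10,Y), (11,X), (15,X), (18,Y), (20,X), (20,Y), (22,Y), (23,X), (28,X)
ranks: 7->1, 8->2, 10->3, 11->4, 15->5, 18->6, 20->7.5, 20->7.5, 22->9, 23->10, 28->11
Step 2: Rank sum for X: R1 = 1 + 2 + 4 + 5 + 7.5 + 10 + 11 = 40.5.
Step 3: U_X = R1 - n1(n1+1)/2 = 40.5 - 7*8/2 = 40.5 - 28 = 12.5.
       U_Y = n1*n2 - U_X = 28 - 12.5 = 15.5.
Step 4: Ties are present, so use the tie-corrected normal approximation (with continuity correction) for the p-value.
Step 5: p-value = 0.849769; compare to alpha = 0.05. fail to reject H0.

U_X = 12.5, p = 0.849769, fail to reject H0 at alpha = 0.05.


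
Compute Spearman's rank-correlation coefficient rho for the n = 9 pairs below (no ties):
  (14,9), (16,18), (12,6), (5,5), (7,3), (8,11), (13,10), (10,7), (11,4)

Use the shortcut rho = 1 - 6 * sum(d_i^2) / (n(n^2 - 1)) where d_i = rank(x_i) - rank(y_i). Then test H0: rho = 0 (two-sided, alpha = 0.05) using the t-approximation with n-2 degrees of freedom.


Step 1: Rank x and y separately (midranks; no ties here).
rank(x): 14->8, 16->9, 12->6, 5->1, 7->2, 8->3, 13->7, 10->4, 11->5
rank(y): 9->6, 18->9, 6->4, 5->3, 3->1, 11->8, 10->7, 7->5, 4->2
Step 2: d_i = R_x(i) - R_y(i); compute d_i^2.
  (8-6)^2=4, (9-9)^2=0, (6-4)^2=4, (1-3)^2=4, (2-1)^2=1, (3-8)^2=25, (7-7)^2=0, (4-5)^2=1, (5-2)^2=9
sum(d^2) = 48.
Step 3: rho = 1 - 6*48 / (9*(9^2 - 1)) = 1 - 288/720 = 0.600000.
Step 4: Under H0, t = rho * sqrt((n-2)/(1-rho^2)) = 1.9843 ~ t(7).
Step 5: Two-sided p-value from the t-distribution with 7 df = 0.087623.
Step 6: alpha = 0.05. fail to reject H0.

rho = 0.6000, p = 0.087623, fail to reject H0 at alpha = 0.05.


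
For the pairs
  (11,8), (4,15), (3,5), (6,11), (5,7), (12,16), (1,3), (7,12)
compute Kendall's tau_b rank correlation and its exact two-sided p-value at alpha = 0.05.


Step 1: Enumerate the 28 unordered pairs (i,j) with i<j and classify each by sign(x_j-x_i) * sign(y_j-y_i).
  (1,2):dx=-7,dy=+7->D; (1,3):dx=-8,dy=-3->C; (1,4):dx=-5,dy=+3->D; (1,5):dx=-6,dy=-1->C
  (1,6):dx=+1,dy=+8->C; (1,7):dx=-10,dy=-5->C; (1,8):dx=-4,dy=+4->D; (2,3):dx=-1,dy=-10->C
  (2,4):dx=+2,dy=-4->D; (2,5):dx=+1,dy=-8->D; (2,6):dx=+8,dy=+1->C; (2,7):dx=-3,dy=-12->C
  (2,8):dx=+3,dy=-3->D; (3,4):dx=+3,dy=+6->C; (3,5):dx=+2,dy=+2->C; (3,6):dx=+9,dy=+11->C
  (3,7):dx=-2,dy=-2->C; (3,8):dx=+4,dy=+7->C; (4,5):dx=-1,dy=-4->C; (4,6):dx=+6,dy=+5->C
  (4,7):dx=-5,dy=-8->C; (4,8):dx=+1,dy=+1->C; (5,6):dx=+7,dy=+9->C; (5,7):dx=-4,dy=-4->C
  (5,8):dx=+2,dy=+5->C; (6,7):dx=-11,dy=-13->C; (6,8):dx=-5,dy=-4->C; (7,8):dx=+6,dy=+9->C
Step 2: C = 22, D = 6, total pairs = 28.
Step 3: tau = (C - D)/(n(n-1)/2) = (22 - 6)/28 = 0.571429.
Step 4: Exact two-sided p-value (enumerate n! = 40320 permutations of y under H0): p = 0.061012.
Step 5: alpha = 0.05. fail to reject H0.

tau_b = 0.5714 (C=22, D=6), p = 0.061012, fail to reject H0.


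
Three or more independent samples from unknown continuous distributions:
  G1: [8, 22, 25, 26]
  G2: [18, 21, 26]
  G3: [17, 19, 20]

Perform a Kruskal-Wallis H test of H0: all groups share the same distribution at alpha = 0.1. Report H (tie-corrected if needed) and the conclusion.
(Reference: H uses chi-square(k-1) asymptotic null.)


Step 1: Combine all N = 10 observations and assign midranks.
sorted (value, group, rank): (8,G1,1), (17,G3,2), (18,G2,3), (19,G3,4), (20,G3,5), (21,G2,6), (22,G1,7), (25,G1,8), (26,G1,9.5), (26,G2,9.5)
Step 2: Sum ranks within each group.
R_1 = 25.5 (n_1 = 4)
R_2 = 18.5 (n_2 = 3)
R_3 = 11 (n_3 = 3)
Step 3: H = 12/(N(N+1)) * sum(R_i^2/n_i) - 3(N+1)
     = 12/(10*11) * (25.5^2/4 + 18.5^2/3 + 11^2/3) - 3*11
     = 0.109091 * 316.979 - 33
     = 1.579545.
Step 4: Ties present; correction factor C = 1 - 6/(10^3 - 10) = 0.993939. Corrected H = 1.579545 / 0.993939 = 1.589177.
Step 5: Under H0, H ~ chi^2(2); p-value = 0.451767.
Step 6: alpha = 0.1. fail to reject H0.

H = 1.5892, df = 2, p = 0.451767, fail to reject H0.


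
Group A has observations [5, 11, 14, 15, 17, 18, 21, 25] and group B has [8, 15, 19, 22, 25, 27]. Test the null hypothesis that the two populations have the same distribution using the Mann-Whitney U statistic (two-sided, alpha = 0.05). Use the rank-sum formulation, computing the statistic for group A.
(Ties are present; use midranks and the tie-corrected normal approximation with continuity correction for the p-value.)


Step 1: Combine and sort all 14 observations; assign midranks.
sorted (value, group): (5,X), (8,Y), (11,X), (14,X), (15,X), (15,Y), (17,X), (18,X), (19,Y), (21,X), (22,Y), (25,X), (25,Y), (27,Y)
ranks: 5->1, 8->2, 11->3, 14->4, 15->5.5, 15->5.5, 17->7, 18->8, 19->9, 21->10, 22->11, 25->12.5, 25->12.5, 27->14
Step 2: Rank sum for X: R1 = 1 + 3 + 4 + 5.5 + 7 + 8 + 10 + 12.5 = 51.
Step 3: U_X = R1 - n1(n1+1)/2 = 51 - 8*9/2 = 51 - 36 = 15.
       U_Y = n1*n2 - U_X = 48 - 15 = 33.
Step 4: Ties are present, so use the tie-corrected normal approximation (with continuity correction) for the p-value.
Step 5: p-value = 0.271435; compare to alpha = 0.05. fail to reject H0.

U_X = 15, p = 0.271435, fail to reject H0 at alpha = 0.05.


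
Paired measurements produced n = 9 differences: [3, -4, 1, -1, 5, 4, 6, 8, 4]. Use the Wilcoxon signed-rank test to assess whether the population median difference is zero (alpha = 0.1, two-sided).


Step 1: Drop any zero differences (none here) and take |d_i|.
|d| = [3, 4, 1, 1, 5, 4, 6, 8, 4]
Step 2: Midrank |d_i| (ties get averaged ranks).
ranks: |3|->3, |4|->5, |1|->1.5, |1|->1.5, |5|->7, |4|->5, |6|->8, |8|->9, |4|->5
Step 3: Attach original signs; sum ranks with positive sign and with negative sign.
W+ = 3 + 1.5 + 7 + 5 + 8 + 9 + 5 = 38.5
W- = 5 + 1.5 = 6.5
(Check: W+ + W- = 45 should equal n(n+1)/2 = 45.)
Step 4: Test statistic W = min(W+, W-) = 6.5.
Step 5: Ties in |d|, so use the tie-corrected normal approximation.
        E[W] = n(n+1)/4 = 9*10/4 = 22.5.
        Tie groups: |d|=1 (t=2), |d|=4 (t=3); sum(t^3 - t) = 30.
        Var[W] = n(n+1)(2n+1)/24 - sum(t^3-t)/48 = 1710/24 - 30/48 = 70.625.
        z = (W - E[W]) / sqrt(Var[W]) = (6.5 - 22.5) / 8.4039 = -1.9039.
        Two-sided p = 2*Phi(z) = 0.056925.
Step 6: alpha = 0.1. reject H0.

W+ = 38.5, W- = 6.5, W = min = 6.5, p = 0.056925, reject H0.


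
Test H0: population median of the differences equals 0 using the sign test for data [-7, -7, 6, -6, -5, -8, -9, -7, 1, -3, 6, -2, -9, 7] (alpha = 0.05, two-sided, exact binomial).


Step 1: Discard zero differences. Original n = 14; n_eff = number of nonzero differences = 14.
Nonzero differences (with sign): -7, -7, +6, -6, -5, -8, -9, -7, +1, -3, +6, -2, -9, +7
Step 2: Count signs: positive = 4, negative = 10.
Step 3: Under H0: P(positive) = 0.5, so the number of positives S ~ Bin(14, 0.5).
Step 4: Two-sided exact p-value = sum of Bin(14,0.5) probabilities at or below the observed probability = 0.179565.
Step 5: alpha = 0.05. fail to reject H0.

n_eff = 14, pos = 4, neg = 10, p = 0.179565, fail to reject H0.


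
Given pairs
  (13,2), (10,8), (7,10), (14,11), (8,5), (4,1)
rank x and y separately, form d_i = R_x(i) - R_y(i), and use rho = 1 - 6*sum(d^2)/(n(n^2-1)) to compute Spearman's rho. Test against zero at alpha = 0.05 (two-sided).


Step 1: Rank x and y separately (midranks; no ties here).
rank(x): 13->5, 10->4, 7->2, 14->6, 8->3, 4->1
rank(y): 2->2, 8->4, 10->5, 11->6, 5->3, 1->1
Step 2: d_i = R_x(i) - R_y(i); compute d_i^2.
  (5-2)^2=9, (4-4)^2=0, (2-5)^2=9, (6-6)^2=0, (3-3)^2=0, (1-1)^2=0
sum(d^2) = 18.
Step 3: rho = 1 - 6*18 / (6*(6^2 - 1)) = 1 - 108/210 = 0.485714.
Step 4: Under H0, t = rho * sqrt((n-2)/(1-rho^2)) = 1.1113 ~ t(4).
Step 5: Two-sided p-value from the t-distribution with 4 df = 0.328723.
Step 6: alpha = 0.05. fail to reject H0.

rho = 0.4857, p = 0.328723, fail to reject H0 at alpha = 0.05.


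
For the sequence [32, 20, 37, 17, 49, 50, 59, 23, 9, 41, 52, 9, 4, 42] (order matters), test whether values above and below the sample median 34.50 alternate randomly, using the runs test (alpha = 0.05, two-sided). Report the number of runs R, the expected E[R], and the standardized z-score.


Step 1: Compute median = 34.50; label A = above, B = below.
Labels in order: BBABAAABBAABBA  (n_A = 7, n_B = 7)
Step 2: Count runs R = 8.
Step 3: Under H0 (random ordering), E[R] = 2*n_A*n_B/(n_A+n_B) + 1 = 2*7*7/14 + 1 = 8.0000.
        Var[R] = 2*n_A*n_B*(2*n_A*n_B - n_A - n_B) / ((n_A+n_B)^2 * (n_A+n_B-1)) = 8232/2548 = 3.2308.
        SD[R] = 1.7974.
Step 4: R = E[R], so z = 0 with no continuity correction.
Step 5: Two-sided p-value via normal approximation = 2*(1 - Phi(|z|)) = 1.000000.
Step 6: alpha = 0.05. fail to reject H0.

R = 8, z = 0.0000, p = 1.000000, fail to reject H0.


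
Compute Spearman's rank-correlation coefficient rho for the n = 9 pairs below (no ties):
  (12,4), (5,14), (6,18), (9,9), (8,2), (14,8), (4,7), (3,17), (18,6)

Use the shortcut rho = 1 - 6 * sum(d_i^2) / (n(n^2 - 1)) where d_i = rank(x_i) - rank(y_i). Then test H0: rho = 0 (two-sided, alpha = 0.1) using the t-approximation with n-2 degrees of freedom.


Step 1: Rank x and y separately (midranks; no ties here).
rank(x): 12->7, 5->3, 6->4, 9->6, 8->5, 14->8, 4->2, 3->1, 18->9
rank(y): 4->2, 14->7, 18->9, 9->6, 2->1, 8->5, 7->4, 17->8, 6->3
Step 2: d_i = R_x(i) - R_y(i); compute d_i^2.
  (7-2)^2=25, (3-7)^2=16, (4-9)^2=25, (6-6)^2=0, (5-1)^2=16, (8-5)^2=9, (2-4)^2=4, (1-8)^2=49, (9-3)^2=36
sum(d^2) = 180.
Step 3: rho = 1 - 6*180 / (9*(9^2 - 1)) = 1 - 1080/720 = -0.500000.
Step 4: Under H0, t = rho * sqrt((n-2)/(1-rho^2)) = -1.5275 ~ t(7).
Step 5: Two-sided p-value from the t-distribution with 7 df = 0.170471.
Step 6: alpha = 0.1. fail to reject H0.

rho = -0.5000, p = 0.170471, fail to reject H0 at alpha = 0.1.


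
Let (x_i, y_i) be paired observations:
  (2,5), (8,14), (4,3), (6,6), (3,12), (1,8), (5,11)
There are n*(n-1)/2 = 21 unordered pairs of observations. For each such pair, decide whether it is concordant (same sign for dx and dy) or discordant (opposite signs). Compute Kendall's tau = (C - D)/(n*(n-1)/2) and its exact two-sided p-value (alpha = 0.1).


Step 1: Enumerate the 21 unordered pairs (i,j) with i<j and classify each by sign(x_j-x_i) * sign(y_j-y_i).
  (1,2):dx=+6,dy=+9->C; (1,3):dx=+2,dy=-2->D; (1,4):dx=+4,dy=+1->C; (1,5):dx=+1,dy=+7->C
  (1,6):dx=-1,dy=+3->D; (1,7):dx=+3,dy=+6->C; (2,3):dx=-4,dy=-11->C; (2,4):dx=-2,dy=-8->C
  (2,5):dx=-5,dy=-2->C; (2,6):dx=-7,dy=-6->C; (2,7):dx=-3,dy=-3->C; (3,4):dx=+2,dy=+3->C
  (3,5):dx=-1,dy=+9->D; (3,6):dx=-3,dy=+5->D; (3,7):dx=+1,dy=+8->C; (4,5):dx=-3,dy=+6->D
  (4,6):dx=-5,dy=+2->D; (4,7):dx=-1,dy=+5->D; (5,6):dx=-2,dy=-4->C; (5,7):dx=+2,dy=-1->D
  (6,7):dx=+4,dy=+3->C
Step 2: C = 13, D = 8, total pairs = 21.
Step 3: tau = (C - D)/(n(n-1)/2) = (13 - 8)/21 = 0.238095.
Step 4: Exact two-sided p-value (enumerate n! = 5040 permutations of y under H0): p = 0.561905.
Step 5: alpha = 0.1. fail to reject H0.

tau_b = 0.2381 (C=13, D=8), p = 0.561905, fail to reject H0.


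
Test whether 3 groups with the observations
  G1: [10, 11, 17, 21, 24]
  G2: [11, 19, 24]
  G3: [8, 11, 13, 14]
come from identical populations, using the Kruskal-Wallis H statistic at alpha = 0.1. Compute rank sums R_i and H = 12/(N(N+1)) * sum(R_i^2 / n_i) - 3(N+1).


Step 1: Combine all N = 12 observations and assign midranks.
sorted (value, group, rank): (8,G3,1), (10,G1,2), (11,G1,4), (11,G2,4), (11,G3,4), (13,G3,6), (14,G3,7), (17,G1,8), (19,G2,9), (21,G1,10), (24,G1,11.5), (24,G2,11.5)
Step 2: Sum ranks within each group.
R_1 = 35.5 (n_1 = 5)
R_2 = 24.5 (n_2 = 3)
R_3 = 18 (n_3 = 4)
Step 3: H = 12/(N(N+1)) * sum(R_i^2/n_i) - 3(N+1)
     = 12/(12*13) * (35.5^2/5 + 24.5^2/3 + 18^2/4) - 3*13
     = 0.076923 * 533.133 - 39
     = 2.010256.
Step 4: Ties present; correction factor C = 1 - 30/(12^3 - 12) = 0.982517. Corrected H = 2.010256 / 0.982517 = 2.046026.
Step 5: Under H0, H ~ chi^2(2); p-value = 0.359510.
Step 6: alpha = 0.1. fail to reject H0.

H = 2.0460, df = 2, p = 0.359510, fail to reject H0.


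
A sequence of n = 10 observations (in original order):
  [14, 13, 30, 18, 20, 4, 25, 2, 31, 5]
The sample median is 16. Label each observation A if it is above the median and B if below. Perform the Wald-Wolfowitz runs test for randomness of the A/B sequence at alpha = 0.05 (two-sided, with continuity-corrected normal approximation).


Step 1: Compute median = 16; label A = above, B = below.
Labels in order: BBAAABABAB  (n_A = 5, n_B = 5)
Step 2: Count runs R = 7.
Step 3: Under H0 (random ordering), E[R] = 2*n_A*n_B/(n_A+n_B) + 1 = 2*5*5/10 + 1 = 6.0000.
        Var[R] = 2*n_A*n_B*(2*n_A*n_B - n_A - n_B) / ((n_A+n_B)^2 * (n_A+n_B-1)) = 2000/900 = 2.2222.
        SD[R] = 1.4907.
Step 4: Continuity-corrected z = (R - 0.5 - E[R]) / SD[R] = (7 - 0.5 - 6.0000) / 1.4907 = 0.3354.
Step 5: Two-sided p-value via normal approximation = 2*(1 - Phi(|z|)) = 0.737316.
Step 6: alpha = 0.05. fail to reject H0.

R = 7, z = 0.3354, p = 0.737316, fail to reject H0.


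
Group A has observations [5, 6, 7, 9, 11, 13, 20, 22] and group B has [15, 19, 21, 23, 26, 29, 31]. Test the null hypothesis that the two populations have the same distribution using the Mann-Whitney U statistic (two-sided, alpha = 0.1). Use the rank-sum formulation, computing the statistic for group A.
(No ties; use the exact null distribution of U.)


Step 1: Combine and sort all 15 observations; assign midranks.
sorted (value, group): (5,X), (6,X), (7,X), (9,X), (11,X), (13,X), (15,Y), (19,Y), (20,X), (21,Y), (22,X), (23,Y), (26,Y), (29,Y), (31,Y)
ranks: 5->1, 6->2, 7->3, 9->4, 11->5, 13->6, 15->7, 19->8, 20->9, 21->10, 22->11, 23->12, 26->13, 29->14, 31->15
Step 2: Rank sum for X: R1 = 1 + 2 + 3 + 4 + 5 + 6 + 9 + 11 = 41.
Step 3: U_X = R1 - n1(n1+1)/2 = 41 - 8*9/2 = 41 - 36 = 5.
       U_Y = n1*n2 - U_X = 56 - 5 = 51.
Step 4: No ties, so the exact null distribution of U (based on enumerating the C(15,8) = 6435 equally likely rank assignments) gives the two-sided p-value.
Step 5: p-value = 0.005905; compare to alpha = 0.1. reject H0.

U_X = 5, p = 0.005905, reject H0 at alpha = 0.1.


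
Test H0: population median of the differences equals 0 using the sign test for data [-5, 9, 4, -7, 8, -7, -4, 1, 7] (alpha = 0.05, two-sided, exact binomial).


Step 1: Discard zero differences. Original n = 9; n_eff = number of nonzero differences = 9.
Nonzero differences (with sign): -5, +9, +4, -7, +8, -7, -4, +1, +7
Step 2: Count signs: positive = 5, negative = 4.
Step 3: Under H0: P(positive) = 0.5, so the number of positives S ~ Bin(9, 0.5).
Step 4: Two-sided exact p-value = sum of Bin(9,0.5) probabilities at or below the observed probability = 1.000000.
Step 5: alpha = 0.05. fail to reject H0.

n_eff = 9, pos = 5, neg = 4, p = 1.000000, fail to reject H0.


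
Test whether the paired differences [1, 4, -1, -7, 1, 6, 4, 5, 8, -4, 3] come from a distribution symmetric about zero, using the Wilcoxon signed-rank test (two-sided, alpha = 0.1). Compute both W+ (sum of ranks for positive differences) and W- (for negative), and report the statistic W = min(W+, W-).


Step 1: Drop any zero differences (none here) and take |d_i|.
|d| = [1, 4, 1, 7, 1, 6, 4, 5, 8, 4, 3]
Step 2: Midrank |d_i| (ties get averaged ranks).
ranks: |1|->2, |4|->6, |1|->2, |7|->10, |1|->2, |6|->9, |4|->6, |5|->8, |8|->11, |4|->6, |3|->4
Step 3: Attach original signs; sum ranks with positive sign and with negative sign.
W+ = 2 + 6 + 2 + 9 + 6 + 8 + 11 + 4 = 48
W- = 2 + 10 + 6 = 18
(Check: W+ + W- = 66 should equal n(n+1)/2 = 66.)
Step 4: Test statistic W = min(W+, W-) = 18.
Step 5: Ties in |d|, so use the tie-corrected normal approximation.
        E[W] = n(n+1)/4 = 11*12/4 = 33.
        Tie groups: |d|=1 (t=3), |d|=4 (t=3); sum(t^3 - t) = 48.
        Var[W] = n(n+1)(2n+1)/24 - sum(t^3-t)/48 = 3036/24 - 48/48 = 125.5.
        z = (W - E[W]) / sqrt(Var[W]) = (18 - 33) / 11.2027 = -1.3390.
        Two-sided p = 2*Phi(z) = 0.180582.
Step 6: alpha = 0.1. fail to reject H0.

W+ = 48, W- = 18, W = min = 18, p = 0.180582, fail to reject H0.


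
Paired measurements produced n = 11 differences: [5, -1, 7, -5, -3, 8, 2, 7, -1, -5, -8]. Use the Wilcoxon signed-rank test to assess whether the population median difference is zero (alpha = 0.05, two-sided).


Step 1: Drop any zero differences (none here) and take |d_i|.
|d| = [5, 1, 7, 5, 3, 8, 2, 7, 1, 5, 8]
Step 2: Midrank |d_i| (ties get averaged ranks).
ranks: |5|->6, |1|->1.5, |7|->8.5, |5|->6, |3|->4, |8|->10.5, |2|->3, |7|->8.5, |1|->1.5, |5|->6, |8|->10.5
Step 3: Attach original signs; sum ranks with positive sign and with negative sign.
W+ = 6 + 8.5 + 10.5 + 3 + 8.5 = 36.5
W- = 1.5 + 6 + 4 + 1.5 + 6 + 10.5 = 29.5
(Check: W+ + W- = 66 should equal n(n+1)/2 = 66.)
Step 4: Test statistic W = min(W+, W-) = 29.5.
Step 5: Ties in |d|, so use the tie-corrected normal approximation.
        E[W] = n(n+1)/4 = 11*12/4 = 33.
        Tie groups: |d|=1 (t=2), |d|=5 (t=3), |d|=7 (t=2), |d|=8 (t=2); sum(t^3 - t) = 42.
        Var[W] = n(n+1)(2n+1)/24 - sum(t^3-t)/48 = 3036/24 - 42/48 = 125.625.
        z = (W - E[W]) / sqrt(Var[W]) = (29.5 - 33) / 11.2083 = -0.3123.
        Two-sided p = 2*Phi(z) = 0.754835.
Step 6: alpha = 0.05. fail to reject H0.

W+ = 36.5, W- = 29.5, W = min = 29.5, p = 0.754835, fail to reject H0.


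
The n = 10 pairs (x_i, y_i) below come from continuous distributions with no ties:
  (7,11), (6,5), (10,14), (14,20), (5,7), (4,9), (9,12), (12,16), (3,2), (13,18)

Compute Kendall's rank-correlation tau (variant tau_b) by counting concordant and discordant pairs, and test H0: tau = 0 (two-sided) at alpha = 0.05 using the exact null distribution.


Step 1: Enumerate the 45 unordered pairs (i,j) with i<j and classify each by sign(x_j-x_i) * sign(y_j-y_i).
  (1,2):dx=-1,dy=-6->C; (1,3):dx=+3,dy=+3->C; (1,4):dx=+7,dy=+9->C; (1,5):dx=-2,dy=-4->C
  (1,6):dx=-3,dy=-2->C; (1,7):dx=+2,dy=+1->C; (1,8):dx=+5,dy=+5->C; (1,9):dx=-4,dy=-9->C
  (1,10):dx=+6,dy=+7->C; (2,3):dx=+4,dy=+9->C; (2,4):dx=+8,dy=+15->C; (2,5):dx=-1,dy=+2->D
  (2,6):dx=-2,dy=+4->D; (2,7):dx=+3,dy=+7->C; (2,8):dx=+6,dy=+11->C; (2,9):dx=-3,dy=-3->C
  (2,10):dx=+7,dy=+13->C; (3,4):dx=+4,dy=+6->C; (3,5):dx=-5,dy=-7->C; (3,6):dx=-6,dy=-5->C
  (3,7):dx=-1,dy=-2->C; (3,8):dx=+2,dy=+2->C; (3,9):dx=-7,dy=-12->C; (3,10):dx=+3,dy=+4->C
  (4,5):dx=-9,dy=-13->C; (4,6):dx=-10,dy=-11->C; (4,7):dx=-5,dy=-8->C; (4,8):dx=-2,dy=-4->C
  (4,9):dx=-11,dy=-18->C; (4,10):dx=-1,dy=-2->C; (5,6):dx=-1,dy=+2->D; (5,7):dx=+4,dy=+5->C
  (5,8):dx=+7,dy=+9->C; (5,9):dx=-2,dy=-5->C; (5,10):dx=+8,dy=+11->C; (6,7):dx=+5,dy=+3->C
  (6,8):dx=+8,dy=+7->C; (6,9):dx=-1,dy=-7->C; (6,10):dx=+9,dy=+9->C; (7,8):dx=+3,dy=+4->C
  (7,9):dx=-6,dy=-10->C; (7,10):dx=+4,dy=+6->C; (8,9):dx=-9,dy=-14->C; (8,10):dx=+1,dy=+2->C
  (9,10):dx=+10,dy=+16->C
Step 2: C = 42, D = 3, total pairs = 45.
Step 3: tau = (C - D)/(n(n-1)/2) = (42 - 3)/45 = 0.866667.
Step 4: Exact two-sided p-value (enumerate n! = 3628800 permutations of y under H0): p = 0.000115.
Step 5: alpha = 0.05. reject H0.

tau_b = 0.8667 (C=42, D=3), p = 0.000115, reject H0.


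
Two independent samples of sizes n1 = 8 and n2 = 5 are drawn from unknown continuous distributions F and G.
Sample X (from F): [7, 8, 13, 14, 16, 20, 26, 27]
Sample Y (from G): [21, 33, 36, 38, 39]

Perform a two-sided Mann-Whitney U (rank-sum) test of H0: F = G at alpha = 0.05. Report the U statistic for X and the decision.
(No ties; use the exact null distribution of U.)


Step 1: Combine and sort all 13 observations; assign midranks.
sorted (value, group): (7,X), (8,X), (13,X), (14,X), (16,X), (20,X), (21,Y), (26,X), (27,X), (33,Y), (36,Y), (38,Y), (39,Y)
ranks: 7->1, 8->2, 13->3, 14->4, 16->5, 20->6, 21->7, 26->8, 27->9, 33->10, 36->11, 38->12, 39->13
Step 2: Rank sum for X: R1 = 1 + 2 + 3 + 4 + 5 + 6 + 8 + 9 = 38.
Step 3: U_X = R1 - n1(n1+1)/2 = 38 - 8*9/2 = 38 - 36 = 2.
       U_Y = n1*n2 - U_X = 40 - 2 = 38.
Step 4: No ties, so the exact null distribution of U (based on enumerating the C(13,8) = 1287 equally likely rank assignments) gives the two-sided p-value.
Step 5: p-value = 0.006216; compare to alpha = 0.05. reject H0.

U_X = 2, p = 0.006216, reject H0 at alpha = 0.05.


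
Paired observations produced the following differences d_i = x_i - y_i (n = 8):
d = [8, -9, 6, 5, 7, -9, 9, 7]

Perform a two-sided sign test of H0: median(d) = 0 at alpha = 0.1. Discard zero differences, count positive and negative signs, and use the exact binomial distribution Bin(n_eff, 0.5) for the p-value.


Step 1: Discard zero differences. Original n = 8; n_eff = number of nonzero differences = 8.
Nonzero differences (with sign): +8, -9, +6, +5, +7, -9, +9, +7
Step 2: Count signs: positive = 6, negative = 2.
Step 3: Under H0: P(positive) = 0.5, so the number of positives S ~ Bin(8, 0.5).
Step 4: Two-sided exact p-value = sum of Bin(8,0.5) probabilities at or below the observed probability = 0.289062.
Step 5: alpha = 0.1. fail to reject H0.

n_eff = 8, pos = 6, neg = 2, p = 0.289062, fail to reject H0.


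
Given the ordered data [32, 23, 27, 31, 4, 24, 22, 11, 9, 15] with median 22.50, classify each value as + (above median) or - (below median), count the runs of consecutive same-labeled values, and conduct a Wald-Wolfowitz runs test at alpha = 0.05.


Step 1: Compute median = 22.50; label A = above, B = below.
Labels in order: AAAABABBBB  (n_A = 5, n_B = 5)
Step 2: Count runs R = 4.
Step 3: Under H0 (random ordering), E[R] = 2*n_A*n_B/(n_A+n_B) + 1 = 2*5*5/10 + 1 = 6.0000.
        Var[R] = 2*n_A*n_B*(2*n_A*n_B - n_A - n_B) / ((n_A+n_B)^2 * (n_A+n_B-1)) = 2000/900 = 2.2222.
        SD[R] = 1.4907.
Step 4: Continuity-corrected z = (R + 0.5 - E[R]) / SD[R] = (4 + 0.5 - 6.0000) / 1.4907 = -1.0062.
Step 5: Two-sided p-value via normal approximation = 2*(1 - Phi(|z|)) = 0.314305.
Step 6: alpha = 0.05. fail to reject H0.

R = 4, z = -1.0062, p = 0.314305, fail to reject H0.


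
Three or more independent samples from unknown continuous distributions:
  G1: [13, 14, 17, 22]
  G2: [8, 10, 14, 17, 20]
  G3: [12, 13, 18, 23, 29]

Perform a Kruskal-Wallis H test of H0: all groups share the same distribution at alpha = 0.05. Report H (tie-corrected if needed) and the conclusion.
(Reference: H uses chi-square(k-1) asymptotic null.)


Step 1: Combine all N = 14 observations and assign midranks.
sorted (value, group, rank): (8,G2,1), (10,G2,2), (12,G3,3), (13,G1,4.5), (13,G3,4.5), (14,G1,6.5), (14,G2,6.5), (17,G1,8.5), (17,G2,8.5), (18,G3,10), (20,G2,11), (22,G1,12), (23,G3,13), (29,G3,14)
Step 2: Sum ranks within each group.
R_1 = 31.5 (n_1 = 4)
R_2 = 29 (n_2 = 5)
R_3 = 44.5 (n_3 = 5)
Step 3: H = 12/(N(N+1)) * sum(R_i^2/n_i) - 3(N+1)
     = 12/(14*15) * (31.5^2/4 + 29^2/5 + 44.5^2/5) - 3*15
     = 0.057143 * 812.312 - 45
     = 1.417857.
Step 4: Ties present; correction factor C = 1 - 18/(14^3 - 14) = 0.993407. Corrected H = 1.417857 / 0.993407 = 1.427268.
Step 5: Under H0, H ~ chi^2(2); p-value = 0.489861.
Step 6: alpha = 0.05. fail to reject H0.

H = 1.4273, df = 2, p = 0.489861, fail to reject H0.
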